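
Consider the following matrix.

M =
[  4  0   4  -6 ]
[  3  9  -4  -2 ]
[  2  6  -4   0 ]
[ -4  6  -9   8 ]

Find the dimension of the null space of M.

1

Row reduce to echelon form.
R2 ← R2 − (3/4)·R1: [0, 9, -7, 5/2]
R3 ← R3 − (1/2)·R1: [0, 6, -6, 3]
R4 ← R4 + R1: [0, 6, -5, 2]
R3 ← R3 − (2/3)·R2: [0, 0, -4/3, 4/3]
R4 ← R4 − (2/3)·R2: [0, 0, -1/3, 1/3]
R4 ← R4 − (1/4)·R3: [0, 0, 0, 0]
3 nonzero rows, so rank(M) = 3.
M has 4 columns; by rank–nullity, nullity = 4 − 3 = 1.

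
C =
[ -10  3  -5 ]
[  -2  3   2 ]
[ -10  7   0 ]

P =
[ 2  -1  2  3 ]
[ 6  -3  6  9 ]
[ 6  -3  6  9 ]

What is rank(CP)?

1

First compute CP:
[[-32,  16, -32, -48],
 [ 26, -13,  26,  39],
 [ 22, -11,  22,  33]]
Now row reduce the product.
R2 ← R2 + (13/16)·R1: [0, 0, 0, 0]
R3 ← R3 + (11/16)·R1: [0, 0, 0, 0]
1 nonzero row, so rank(CP) = 1.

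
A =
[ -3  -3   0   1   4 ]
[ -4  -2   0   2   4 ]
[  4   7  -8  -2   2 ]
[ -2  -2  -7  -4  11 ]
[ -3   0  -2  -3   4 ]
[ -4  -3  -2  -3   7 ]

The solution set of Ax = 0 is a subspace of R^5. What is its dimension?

Row reduce to echelon form.
R2 ← R2 − (4/3)·R1: [0, 2, 0, 2/3, -4/3]
R3 ← R3 + (4/3)·R1: [0, 3, -8, -2/3, 22/3]
R4 ← R4 − (2/3)·R1: [0, 0, -7, -14/3, 25/3]
R5 ← R5 − R1: [0, 3, -2, -4, 0]
R6 ← R6 − (4/3)·R1: [0, 1, -2, -13/3, 5/3]
R3 ← R3 − (3/2)·R2: [0, 0, -8, -5/3, 28/3]
R5 ← R5 − (3/2)·R2: [0, 0, -2, -5, 2]
R6 ← R6 − (1/2)·R2: [0, 0, -2, -14/3, 7/3]
R4 ← R4 − (7/8)·R3: [0, 0, 0, -77/24, 1/6]
R5 ← R5 − (1/4)·R3: [0, 0, 0, -55/12, -1/3]
R6 ← R6 − (1/4)·R3: [0, 0, 0, -17/4, 0]
R5 ← R5 − (10/7)·R4: [0, 0, 0, 0, -4/7]
R6 ← R6 − (102/77)·R4: [0, 0, 0, 0, -17/77]
R6 ← R6 − (17/44)·R5: [0, 0, 0, 0, 0]
5 nonzero rows, so rank(A) = 5.
A has 5 columns; by rank–nullity, nullity = 5 − 5 = 0.

0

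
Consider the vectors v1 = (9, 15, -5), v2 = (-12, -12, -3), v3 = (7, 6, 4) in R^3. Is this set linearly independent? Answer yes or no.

yes

Form the matrix with these vectors as rows and row reduce.
R2 ← R2 + (4/3)·R1: [0, 8, -29/3]
R3 ← R3 − (7/9)·R1: [0, -17/3, 71/9]
R3 ← R3 + (17/24)·R2: [0, 0, 25/24]
3 nonzero rows, so the 3 vectors span a space of dimension 3.
Since 3 = 3, the vectors are linearly independent.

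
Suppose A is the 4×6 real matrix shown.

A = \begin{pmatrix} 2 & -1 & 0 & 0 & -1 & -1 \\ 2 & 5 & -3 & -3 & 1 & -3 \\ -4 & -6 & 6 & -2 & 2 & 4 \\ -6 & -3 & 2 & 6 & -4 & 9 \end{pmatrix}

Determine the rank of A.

4

Row reduce to echelon form.
R2 ← R2 − R1: [0, 6, -3, -3, 2, -2]
R3 ← R3 + (2)·R1: [0, -8, 6, -2, 0, 2]
R4 ← R4 + (3)·R1: [0, -6, 2, 6, -7, 6]
R3 ← R3 + (4/3)·R2: [0, 0, 2, -6, 8/3, -2/3]
R4 ← R4 + R2: [0, 0, -1, 3, -5, 4]
R4 ← R4 + (1/2)·R3: [0, 0, 0, 0, -11/3, 11/3]
Echelon form has 4 nonzero rows, so rank(A) = 4.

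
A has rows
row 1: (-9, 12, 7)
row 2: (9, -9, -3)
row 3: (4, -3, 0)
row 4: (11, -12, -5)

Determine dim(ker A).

1

Row reduce to echelon form.
R2 ← R2 + R1: [0, 3, 4]
R3 ← R3 + (4/9)·R1: [0, 7/3, 28/9]
R4 ← R4 + (11/9)·R1: [0, 8/3, 32/9]
R3 ← R3 − (7/9)·R2: [0, 0, 0]
R4 ← R4 − (8/9)·R2: [0, 0, 0]
2 nonzero rows, so rank(A) = 2.
A has 3 columns; by rank–nullity, nullity = 3 − 2 = 1.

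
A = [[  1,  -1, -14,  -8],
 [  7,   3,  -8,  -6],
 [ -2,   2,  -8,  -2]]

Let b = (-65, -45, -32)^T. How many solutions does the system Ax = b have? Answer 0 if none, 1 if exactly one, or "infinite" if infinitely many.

infinite

Row reduce the augmented matrix [A | b].
R2 ← R2 − (7)·R1: [0, 10, 90, 50, 410]
R3 ← R3 + (2)·R1: [0, 0, -36, -18, -162]
The echelon form has 3 nonzero rows, and every pivot lies in the first 4 columns, so rank(A) = rank([A|b]) = 3.
The system is consistent.
rank = 3 < 4 unknowns, so there are infinitely many solutions.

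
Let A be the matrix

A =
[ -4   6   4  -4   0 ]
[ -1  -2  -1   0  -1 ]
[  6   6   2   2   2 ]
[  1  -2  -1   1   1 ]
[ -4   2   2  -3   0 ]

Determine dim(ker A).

Row reduce to echelon form.
R2 ← R2 − (1/4)·R1: [0, -7/2, -2, 1, -1]
R3 ← R3 + (3/2)·R1: [0, 15, 8, -4, 2]
R4 ← R4 + (1/4)·R1: [0, -1/2, 0, 0, 1]
R5 ← R5 − R1: [0, -4, -2, 1, 0]
R3 ← R3 + (30/7)·R2: [0, 0, -4/7, 2/7, -16/7]
R4 ← R4 − (1/7)·R2: [0, 0, 2/7, -1/7, 8/7]
R5 ← R5 − (8/7)·R2: [0, 0, 2/7, -1/7, 8/7]
R4 ← R4 + (1/2)·R3: [0, 0, 0, 0, 0]
R5 ← R5 + (1/2)·R3: [0, 0, 0, 0, 0]
3 nonzero rows, so rank(A) = 3.
A has 5 columns; by rank–nullity, nullity = 5 − 3 = 2.

2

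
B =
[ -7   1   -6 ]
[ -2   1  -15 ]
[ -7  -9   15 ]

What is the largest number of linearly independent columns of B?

Row reduce to echelon form.
R2 ← R2 − (2/7)·R1: [0, 5/7, -93/7]
R3 ← R3 − R1: [0, -10, 21]
R3 ← R3 + (14)·R2: [0, 0, -165]
Echelon form has 3 nonzero rows, so rank(B) = 3.
The rank gives the maximum number of linearly independent columns: 3.

3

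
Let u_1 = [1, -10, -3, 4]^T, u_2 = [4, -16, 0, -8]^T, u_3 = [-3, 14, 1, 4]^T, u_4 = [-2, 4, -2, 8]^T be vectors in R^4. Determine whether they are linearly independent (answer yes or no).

no

Form the matrix with these vectors as rows and row reduce.
R2 ← R2 − (4)·R1: [0, 24, 12, -24]
R3 ← R3 + (3)·R1: [0, -16, -8, 16]
R4 ← R4 + (2)·R1: [0, -16, -8, 16]
R3 ← R3 + (2/3)·R2: [0, 0, 0, 0]
R4 ← R4 + (2/3)·R2: [0, 0, 0, 0]
2 nonzero rows, so the 4 vectors span a space of dimension 2.
Since 2 < 4, the vectors are linearly dependent.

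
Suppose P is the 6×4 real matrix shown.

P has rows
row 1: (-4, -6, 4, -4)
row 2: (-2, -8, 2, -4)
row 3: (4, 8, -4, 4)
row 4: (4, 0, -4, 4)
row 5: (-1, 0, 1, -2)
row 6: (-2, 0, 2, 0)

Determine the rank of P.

Row reduce to echelon form.
R2 ← R2 − (1/2)·R1: [0, -5, 0, -2]
R3 ← R3 + R1: [0, 2, 0, 0]
R4 ← R4 + R1: [0, -6, 0, 0]
R5 ← R5 − (1/4)·R1: [0, 3/2, 0, -1]
R6 ← R6 − (1/2)·R1: [0, 3, 0, 2]
R3 ← R3 + (2/5)·R2: [0, 0, 0, -4/5]
R4 ← R4 − (6/5)·R2: [0, 0, 0, 12/5]
R5 ← R5 + (3/10)·R2: [0, 0, 0, -8/5]
R6 ← R6 + (3/5)·R2: [0, 0, 0, 4/5]
R4 ← R4 + (3)·R3: [0, 0, 0, 0]
R5 ← R5 − (2)·R3: [0, 0, 0, 0]
R6 ← R6 + R3: [0, 0, 0, 0]
Echelon form has 3 nonzero rows, so rank(P) = 3.

3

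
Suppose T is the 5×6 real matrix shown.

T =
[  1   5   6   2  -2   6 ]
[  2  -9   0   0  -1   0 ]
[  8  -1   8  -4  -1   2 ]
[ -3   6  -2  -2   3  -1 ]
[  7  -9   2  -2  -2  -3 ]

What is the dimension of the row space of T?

Row reduce to echelon form.
R2 ← R2 − (2)·R1: [0, -19, -12, -4, 3, -12]
R3 ← R3 − (8)·R1: [0, -41, -40, -20, 15, -46]
R4 ← R4 + (3)·R1: [0, 21, 16, 4, -3, 17]
R5 ← R5 − (7)·R1: [0, -44, -40, -16, 12, -45]
R3 ← R3 − (41/19)·R2: [0, 0, -268/19, -216/19, 162/19, -382/19]
R4 ← R4 + (21/19)·R2: [0, 0, 52/19, -8/19, 6/19, 71/19]
R5 ← R5 − (44/19)·R2: [0, 0, -232/19, -128/19, 96/19, -327/19]
R4 ← R4 + (13/67)·R3: [0, 0, 0, -176/67, 132/67, -11/67]
R5 ← R5 − (58/67)·R3: [0, 0, 0, 208/67, -156/67, 13/67]
R5 ← R5 + (13/11)·R4: [0, 0, 0, 0, 0, 0]
Echelon form has 4 nonzero rows, so rank(T) = 4.
The row space has dimension equal to the rank: 4.

4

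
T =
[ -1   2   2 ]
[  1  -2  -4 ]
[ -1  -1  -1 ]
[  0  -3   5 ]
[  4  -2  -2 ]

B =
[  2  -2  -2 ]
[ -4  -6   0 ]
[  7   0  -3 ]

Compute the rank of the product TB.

3

First compute TB:
[[  4, -10,  -4],
 [-18,  10,  10],
 [ -5,   8,   5],
 [ 47,  18, -15],
 [  2,   4,  -2]]
Now row reduce the product.
R2 ← R2 + (9/2)·R1: [0, -35, -8]
R3 ← R3 + (5/4)·R1: [0, -9/2, 0]
R4 ← R4 − (47/4)·R1: [0, 271/2, 32]
R5 ← R5 − (1/2)·R1: [0, 9, 0]
R3 ← R3 − (9/70)·R2: [0, 0, 36/35]
R4 ← R4 + (271/70)·R2: [0, 0, 36/35]
R5 ← R5 + (9/35)·R2: [0, 0, -72/35]
R4 ← R4 − R3: [0, 0, 0]
R5 ← R5 + (2)·R3: [0, 0, 0]
3 nonzero rows, so rank(TB) = 3.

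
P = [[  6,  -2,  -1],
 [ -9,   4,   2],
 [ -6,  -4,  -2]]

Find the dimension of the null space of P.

Row reduce to echelon form.
R2 ← R2 + (3/2)·R1: [0, 1, 1/2]
R3 ← R3 + R1: [0, -6, -3]
R3 ← R3 + (6)·R2: [0, 0, 0]
2 nonzero rows, so rank(P) = 2.
P has 3 columns; by rank–nullity, nullity = 3 − 2 = 1.

1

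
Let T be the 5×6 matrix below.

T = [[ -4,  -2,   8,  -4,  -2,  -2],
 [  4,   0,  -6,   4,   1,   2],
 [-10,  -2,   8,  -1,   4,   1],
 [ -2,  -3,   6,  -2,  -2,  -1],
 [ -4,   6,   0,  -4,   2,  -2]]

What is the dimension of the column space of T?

3

Row reduce to echelon form.
R2 ← R2 + R1: [0, -2, 2, 0, -1, 0]
R3 ← R3 − (5/2)·R1: [0, 3, -12, 9, 9, 6]
R4 ← R4 − (1/2)·R1: [0, -2, 2, 0, -1, 0]
R5 ← R5 − R1: [0, 8, -8, 0, 4, 0]
R3 ← R3 + (3/2)·R2: [0, 0, -9, 9, 15/2, 6]
R4 ← R4 − R2: [0, 0, 0, 0, 0, 0]
R5 ← R5 + (4)·R2: [0, 0, 0, 0, 0, 0]
Echelon form has 3 nonzero rows, so rank(T) = 3.
The column space has dimension equal to the rank: 3.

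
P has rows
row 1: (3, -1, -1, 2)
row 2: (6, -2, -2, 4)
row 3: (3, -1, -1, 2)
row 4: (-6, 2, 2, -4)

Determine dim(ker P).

3

Row reduce to echelon form.
R2 ← R2 − (2)·R1: [0, 0, 0, 0]
R3 ← R3 − R1: [0, 0, 0, 0]
R4 ← R4 + (2)·R1: [0, 0, 0, 0]
1 nonzero row, so rank(P) = 1.
P has 4 columns; by rank–nullity, nullity = 4 − 1 = 3.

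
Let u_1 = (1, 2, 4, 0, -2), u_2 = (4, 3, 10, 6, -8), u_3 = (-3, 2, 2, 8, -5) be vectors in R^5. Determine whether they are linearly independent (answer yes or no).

yes

Form the matrix with these vectors as rows and row reduce.
R2 ← R2 − (4)·R1: [0, -5, -6, 6, 0]
R3 ← R3 + (3)·R1: [0, 8, 14, 8, -11]
R3 ← R3 + (8/5)·R2: [0, 0, 22/5, 88/5, -11]
3 nonzero rows, so the 3 vectors span a space of dimension 3.
Since 3 = 3, the vectors are linearly independent.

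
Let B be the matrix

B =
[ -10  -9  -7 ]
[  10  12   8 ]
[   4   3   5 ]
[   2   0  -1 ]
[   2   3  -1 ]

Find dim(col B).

Row reduce to echelon form.
R2 ← R2 + R1: [0, 3, 1]
R3 ← R3 + (2/5)·R1: [0, -3/5, 11/5]
R4 ← R4 + (1/5)·R1: [0, -9/5, -12/5]
R5 ← R5 + (1/5)·R1: [0, 6/5, -12/5]
R3 ← R3 + (1/5)·R2: [0, 0, 12/5]
R4 ← R4 + (3/5)·R2: [0, 0, -9/5]
R5 ← R5 − (2/5)·R2: [0, 0, -14/5]
R4 ← R4 + (3/4)·R3: [0, 0, 0]
R5 ← R5 + (7/6)·R3: [0, 0, 0]
Echelon form has 3 nonzero rows, so rank(B) = 3.
The column space has dimension equal to the rank: 3.

3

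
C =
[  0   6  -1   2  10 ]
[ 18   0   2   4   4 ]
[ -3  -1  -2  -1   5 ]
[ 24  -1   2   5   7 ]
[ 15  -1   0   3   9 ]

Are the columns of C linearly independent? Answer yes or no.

no

Row reduce C to echelon form.
Swap R1 ↔ R2
R3 ← R3 + (1/6)·R1: [0, -1, -5/3, -1/3, 17/3]
R4 ← R4 − (4/3)·R1: [0, -1, -2/3, -1/3, 5/3]
R5 ← R5 − (5/6)·R1: [0, -1, -5/3, -1/3, 17/3]
R3 ← R3 + (1/6)·R2: [0, 0, -11/6, 0, 22/3]
R4 ← R4 + (1/6)·R2: [0, 0, -5/6, 0, 10/3]
R5 ← R5 + (1/6)·R2: [0, 0, -11/6, 0, 22/3]
R4 ← R4 − (5/11)·R3: [0, 0, 0, 0, 0]
R5 ← R5 − R3: [0, 0, 0, 0, 0]
3 pivots among 5 columns.
Only 3 < 5 pivot columns, so the columns are linearly dependent.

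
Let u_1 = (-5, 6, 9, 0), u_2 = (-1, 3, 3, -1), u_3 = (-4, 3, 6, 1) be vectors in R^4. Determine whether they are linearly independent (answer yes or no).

no

Form the matrix with these vectors as rows and row reduce.
R2 ← R2 − (1/5)·R1: [0, 9/5, 6/5, -1]
R3 ← R3 − (4/5)·R1: [0, -9/5, -6/5, 1]
R3 ← R3 + R2: [0, 0, 0, 0]
2 nonzero rows, so the 3 vectors span a space of dimension 2.
Since 2 < 3, the vectors are linearly dependent.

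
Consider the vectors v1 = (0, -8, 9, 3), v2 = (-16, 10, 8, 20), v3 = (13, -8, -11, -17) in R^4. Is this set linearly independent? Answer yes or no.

yes

Form the matrix with these vectors as rows and row reduce.
Swap R1 ↔ R2
R3 ← R3 + (13/16)·R1: [0, 1/8, -9/2, -3/4]
R3 ← R3 + (1/64)·R2: [0, 0, -279/64, -45/64]
3 nonzero rows, so the 3 vectors span a space of dimension 3.
Since 3 = 3, the vectors are linearly independent.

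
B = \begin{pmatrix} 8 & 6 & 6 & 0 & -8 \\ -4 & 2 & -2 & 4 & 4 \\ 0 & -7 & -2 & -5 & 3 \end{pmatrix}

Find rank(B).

3

Row reduce to echelon form.
R2 ← R2 + (1/2)·R1: [0, 5, 1, 4, 0]
R3 ← R3 + (7/5)·R2: [0, 0, -3/5, 3/5, 3]
Echelon form has 3 nonzero rows, so rank(B) = 3.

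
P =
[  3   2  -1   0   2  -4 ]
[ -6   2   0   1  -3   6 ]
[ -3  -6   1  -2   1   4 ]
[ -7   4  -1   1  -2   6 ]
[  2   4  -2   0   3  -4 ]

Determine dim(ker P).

3

Row reduce to echelon form.
R2 ← R2 + (2)·R1: [0, 6, -2, 1, 1, -2]
R3 ← R3 + R1: [0, -4, 0, -2, 3, 0]
R4 ← R4 + (7/3)·R1: [0, 26/3, -10/3, 1, 8/3, -10/3]
R5 ← R5 − (2/3)·R1: [0, 8/3, -4/3, 0, 5/3, -4/3]
R3 ← R3 + (2/3)·R2: [0, 0, -4/3, -4/3, 11/3, -4/3]
R4 ← R4 − (13/9)·R2: [0, 0, -4/9, -4/9, 11/9, -4/9]
R5 ← R5 − (4/9)·R2: [0, 0, -4/9, -4/9, 11/9, -4/9]
R4 ← R4 − (1/3)·R3: [0, 0, 0, 0, 0, 0]
R5 ← R5 − (1/3)·R3: [0, 0, 0, 0, 0, 0]
3 nonzero rows, so rank(P) = 3.
P has 6 columns; by rank–nullity, nullity = 6 − 3 = 3.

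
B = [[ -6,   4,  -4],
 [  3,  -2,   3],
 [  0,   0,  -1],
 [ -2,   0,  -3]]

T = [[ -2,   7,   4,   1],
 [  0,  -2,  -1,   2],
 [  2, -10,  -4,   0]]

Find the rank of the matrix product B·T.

3

First compute BT:
[[  4, -10, -12,   2],
 [  0,  -5,   2,  -1],
 [ -2,  10,   4,   0],
 [ -2,  16,   4,  -2]]
Now row reduce the product.
R3 ← R3 + (1/2)·R1: [0, 5, -2, 1]
R4 ← R4 + (1/2)·R1: [0, 11, -2, -1]
R3 ← R3 + R2: [0, 0, 0, 0]
R4 ← R4 + (11/5)·R2: [0, 0, 12/5, -16/5]
Swap R3 ↔ R4
3 nonzero rows, so rank(BT) = 3.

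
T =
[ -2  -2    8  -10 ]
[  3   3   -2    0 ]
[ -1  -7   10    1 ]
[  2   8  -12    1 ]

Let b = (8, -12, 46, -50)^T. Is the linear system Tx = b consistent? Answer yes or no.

yes

Row reduce the augmented matrix [T | b].
R2 ← R2 + (3/2)·R1: [0, 0, 10, -15, 0]
R3 ← R3 − (1/2)·R1: [0, -6, 6, 6, 42]
R4 ← R4 + R1: [0, 6, -4, -9, -42]
Swap R2 ↔ R3
R4 ← R4 + R2: [0, 0, 2, -3, 0]
R4 ← R4 − (1/5)·R3: [0, 0, 0, 0, 0]
The echelon form has 3 nonzero rows, and every pivot lies in the first 4 columns, so rank(T) = rank([T|b]) = 3.
The system is consistent.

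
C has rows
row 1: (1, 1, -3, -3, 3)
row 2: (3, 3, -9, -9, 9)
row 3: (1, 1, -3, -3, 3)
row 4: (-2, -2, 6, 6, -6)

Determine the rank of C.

Row reduce to echelon form.
R2 ← R2 − (3)·R1: [0, 0, 0, 0, 0]
R3 ← R3 − R1: [0, 0, 0, 0, 0]
R4 ← R4 + (2)·R1: [0, 0, 0, 0, 0]
Echelon form has 1 nonzero row, so rank(C) = 1.

1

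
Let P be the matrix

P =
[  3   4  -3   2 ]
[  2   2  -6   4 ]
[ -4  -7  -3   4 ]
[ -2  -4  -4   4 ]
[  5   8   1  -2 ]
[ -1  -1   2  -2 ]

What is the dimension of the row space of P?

Row reduce to echelon form.
R2 ← R2 − (2/3)·R1: [0, -2/3, -4, 8/3]
R3 ← R3 + (4/3)·R1: [0, -5/3, -7, 20/3]
R4 ← R4 + (2/3)·R1: [0, -4/3, -6, 16/3]
R5 ← R5 − (5/3)·R1: [0, 4/3, 6, -16/3]
R6 ← R6 + (1/3)·R1: [0, 1/3, 1, -4/3]
R3 ← R3 − (5/2)·R2: [0, 0, 3, 0]
R4 ← R4 − (2)·R2: [0, 0, 2, 0]
R5 ← R5 + (2)·R2: [0, 0, -2, 0]
R6 ← R6 + (1/2)·R2: [0, 0, -1, 0]
R4 ← R4 − (2/3)·R3: [0, 0, 0, 0]
R5 ← R5 + (2/3)·R3: [0, 0, 0, 0]
R6 ← R6 + (1/3)·R3: [0, 0, 0, 0]
Echelon form has 3 nonzero rows, so rank(P) = 3.
The row space has dimension equal to the rank: 3.

3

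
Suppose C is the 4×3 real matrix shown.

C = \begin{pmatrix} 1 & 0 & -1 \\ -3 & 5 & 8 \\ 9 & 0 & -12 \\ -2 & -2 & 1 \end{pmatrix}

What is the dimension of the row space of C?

Row reduce to echelon form.
R2 ← R2 + (3)·R1: [0, 5, 5]
R3 ← R3 − (9)·R1: [0, 0, -3]
R4 ← R4 + (2)·R1: [0, -2, -1]
R4 ← R4 + (2/5)·R2: [0, 0, 1]
R4 ← R4 + (1/3)·R3: [0, 0, 0]
Echelon form has 3 nonzero rows, so rank(C) = 3.
The row space has dimension equal to the rank: 3.

3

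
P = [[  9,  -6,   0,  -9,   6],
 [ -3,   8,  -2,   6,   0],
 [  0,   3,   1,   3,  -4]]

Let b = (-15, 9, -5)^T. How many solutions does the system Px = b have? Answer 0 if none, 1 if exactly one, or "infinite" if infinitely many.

Row reduce the augmented matrix [P | b].
R2 ← R2 + (1/3)·R1: [0, 6, -2, 3, 2, 4]
R3 ← R3 − (1/2)·R2: [0, 0, 2, 3/2, -5, -7]
The echelon form has 3 nonzero rows, and every pivot lies in the first 5 columns, so rank(P) = rank([P|b]) = 3.
The system is consistent.
rank = 3 < 5 unknowns, so there are infinitely many solutions.

infinite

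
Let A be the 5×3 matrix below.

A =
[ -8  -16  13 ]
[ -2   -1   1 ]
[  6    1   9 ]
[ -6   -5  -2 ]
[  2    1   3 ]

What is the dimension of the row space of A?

Row reduce to echelon form.
R2 ← R2 − (1/4)·R1: [0, 3, -9/4]
R3 ← R3 + (3/4)·R1: [0, -11, 75/4]
R4 ← R4 − (3/4)·R1: [0, 7, -47/4]
R5 ← R5 + (1/4)·R1: [0, -3, 25/4]
R3 ← R3 + (11/3)·R2: [0, 0, 21/2]
R4 ← R4 − (7/3)·R2: [0, 0, -13/2]
R5 ← R5 + R2: [0, 0, 4]
R4 ← R4 + (13/21)·R3: [0, 0, 0]
R5 ← R5 − (8/21)·R3: [0, 0, 0]
Echelon form has 3 nonzero rows, so rank(A) = 3.
The row space has dimension equal to the rank: 3.

3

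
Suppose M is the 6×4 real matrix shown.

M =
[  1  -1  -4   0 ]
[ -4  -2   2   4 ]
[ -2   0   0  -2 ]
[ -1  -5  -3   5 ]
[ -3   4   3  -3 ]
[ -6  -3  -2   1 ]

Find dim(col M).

Row reduce to echelon form.
R2 ← R2 + (4)·R1: [0, -6, -14, 4]
R3 ← R3 + (2)·R1: [0, -2, -8, -2]
R4 ← R4 + R1: [0, -6, -7, 5]
R5 ← R5 + (3)·R1: [0, 1, -9, -3]
R6 ← R6 + (6)·R1: [0, -9, -26, 1]
R3 ← R3 − (1/3)·R2: [0, 0, -10/3, -10/3]
R4 ← R4 − R2: [0, 0, 7, 1]
R5 ← R5 + (1/6)·R2: [0, 0, -34/3, -7/3]
R6 ← R6 − (3/2)·R2: [0, 0, -5, -5]
R4 ← R4 + (21/10)·R3: [0, 0, 0, -6]
R5 ← R5 − (17/5)·R3: [0, 0, 0, 9]
R6 ← R6 − (3/2)·R3: [0, 0, 0, 0]
R5 ← R5 + (3/2)·R4: [0, 0, 0, 0]
Echelon form has 4 nonzero rows, so rank(M) = 4.
The column space has dimension equal to the rank: 4.

4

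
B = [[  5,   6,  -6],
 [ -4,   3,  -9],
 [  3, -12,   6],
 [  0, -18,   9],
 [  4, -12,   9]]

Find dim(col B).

Row reduce to echelon form.
R2 ← R2 + (4/5)·R1: [0, 39/5, -69/5]
R3 ← R3 − (3/5)·R1: [0, -78/5, 48/5]
R5 ← R5 − (4/5)·R1: [0, -84/5, 69/5]
R3 ← R3 + (2)·R2: [0, 0, -18]
R4 ← R4 + (30/13)·R2: [0, 0, -297/13]
R5 ← R5 + (28/13)·R2: [0, 0, -207/13]
R4 ← R4 − (33/26)·R3: [0, 0, 0]
R5 ← R5 − (23/26)·R3: [0, 0, 0]
Echelon form has 3 nonzero rows, so rank(B) = 3.
The column space has dimension equal to the rank: 3.

3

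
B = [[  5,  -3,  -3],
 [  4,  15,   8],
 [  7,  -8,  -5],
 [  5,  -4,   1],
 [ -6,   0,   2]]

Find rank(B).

Row reduce to echelon form.
R2 ← R2 − (4/5)·R1: [0, 87/5, 52/5]
R3 ← R3 − (7/5)·R1: [0, -19/5, -4/5]
R4 ← R4 − R1: [0, -1, 4]
R5 ← R5 + (6/5)·R1: [0, -18/5, -8/5]
R3 ← R3 + (19/87)·R2: [0, 0, 128/87]
R4 ← R4 + (5/87)·R2: [0, 0, 400/87]
R5 ← R5 + (6/29)·R2: [0, 0, 16/29]
R4 ← R4 − (25/8)·R3: [0, 0, 0]
R5 ← R5 − (3/8)·R3: [0, 0, 0]
Echelon form has 3 nonzero rows, so rank(B) = 3.

3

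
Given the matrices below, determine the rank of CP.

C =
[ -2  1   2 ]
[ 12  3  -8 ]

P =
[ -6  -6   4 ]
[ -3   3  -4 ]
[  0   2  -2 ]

First compute CP:
[[  9,  19, -16],
 [-81, -79,  52]]
Now row reduce the product.
R2 ← R2 + (9)·R1: [0, 92, -92]
2 nonzero rows, so rank(CP) = 2.

2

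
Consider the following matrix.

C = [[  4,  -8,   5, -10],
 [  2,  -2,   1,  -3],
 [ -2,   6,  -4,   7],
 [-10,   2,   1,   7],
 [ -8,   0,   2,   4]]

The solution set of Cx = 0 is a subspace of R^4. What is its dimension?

Row reduce to echelon form.
R2 ← R2 − (1/2)·R1: [0, 2, -3/2, 2]
R3 ← R3 + (1/2)·R1: [0, 2, -3/2, 2]
R4 ← R4 + (5/2)·R1: [0, -18, 27/2, -18]
R5 ← R5 + (2)·R1: [0, -16, 12, -16]
R3 ← R3 − R2: [0, 0, 0, 0]
R4 ← R4 + (9)·R2: [0, 0, 0, 0]
R5 ← R5 + (8)·R2: [0, 0, 0, 0]
2 nonzero rows, so rank(C) = 2.
C has 4 columns; by rank–nullity, nullity = 4 − 2 = 2.

2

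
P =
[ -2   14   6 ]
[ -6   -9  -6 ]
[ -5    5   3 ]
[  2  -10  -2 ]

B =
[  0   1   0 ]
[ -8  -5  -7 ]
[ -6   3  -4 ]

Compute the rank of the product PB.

3

First compute PB:
[[-148, -54, -122],
 [108,  21,  87],
 [-58, -21, -47],
 [ 92,  46,  78]]
Now row reduce the product.
R2 ← R2 + (27/37)·R1: [0, -681/37, -75/37]
R3 ← R3 − (29/74)·R1: [0, 6/37, 30/37]
R4 ← R4 + (23/37)·R1: [0, 460/37, 80/37]
R3 ← R3 + (2/227)·R2: [0, 0, 180/227]
R4 ← R4 + (460/681)·R2: [0, 0, 180/227]
R4 ← R4 − R3: [0, 0, 0]
3 nonzero rows, so rank(PB) = 3.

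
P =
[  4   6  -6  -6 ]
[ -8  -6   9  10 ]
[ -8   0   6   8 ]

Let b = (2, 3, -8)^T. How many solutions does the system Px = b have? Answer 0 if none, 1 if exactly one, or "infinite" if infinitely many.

Row reduce the augmented matrix [P | b].
R2 ← R2 + (2)·R1: [0, 6, -3, -2, 7]
R3 ← R3 + (2)·R1: [0, 12, -6, -4, -4]
R3 ← R3 − (2)·R2: [0, 0, 0, 0, -18]
The echelon form has 3 nonzero rows; the last pivot sits in the augmented column, so rank(P) = 2 but rank([P|b]) = 3.
Since the ranks differ, the system is inconsistent.
It has no solutions.

0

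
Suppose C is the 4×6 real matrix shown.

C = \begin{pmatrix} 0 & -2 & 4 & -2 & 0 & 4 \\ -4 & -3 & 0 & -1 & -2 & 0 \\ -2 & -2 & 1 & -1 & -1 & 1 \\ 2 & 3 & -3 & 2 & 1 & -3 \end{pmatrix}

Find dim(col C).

2

Row reduce to echelon form.
Swap R1 ↔ R2
R3 ← R3 − (1/2)·R1: [0, -1/2, 1, -1/2, 0, 1]
R4 ← R4 + (1/2)·R1: [0, 3/2, -3, 3/2, 0, -3]
R3 ← R3 − (1/4)·R2: [0, 0, 0, 0, 0, 0]
R4 ← R4 + (3/4)·R2: [0, 0, 0, 0, 0, 0]
Echelon form has 2 nonzero rows, so rank(C) = 2.
The column space has dimension equal to the rank: 2.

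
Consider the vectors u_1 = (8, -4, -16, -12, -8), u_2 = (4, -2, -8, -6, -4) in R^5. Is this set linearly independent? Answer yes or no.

no

Form the matrix with these vectors as rows and row reduce.
R2 ← R2 − (1/2)·R1: [0, 0, 0, 0, 0]
1 nonzero row, so the 2 vectors span a space of dimension 1.
Since 1 < 2, the vectors are linearly dependent.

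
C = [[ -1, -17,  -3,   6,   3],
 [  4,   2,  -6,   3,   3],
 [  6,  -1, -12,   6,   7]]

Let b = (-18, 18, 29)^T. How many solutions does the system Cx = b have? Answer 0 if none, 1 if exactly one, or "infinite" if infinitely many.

infinite

Row reduce the augmented matrix [C | b].
R2 ← R2 + (4)·R1: [0, -66, -18, 27, 15, -54]
R3 ← R3 + (6)·R1: [0, -103, -30, 42, 25, -79]
R3 ← R3 − (103/66)·R2: [0, 0, -21/11, -3/22, 35/22, 58/11]
The echelon form has 3 nonzero rows, and every pivot lies in the first 5 columns, so rank(C) = rank([C|b]) = 3.
The system is consistent.
rank = 3 < 5 unknowns, so there are infinitely many solutions.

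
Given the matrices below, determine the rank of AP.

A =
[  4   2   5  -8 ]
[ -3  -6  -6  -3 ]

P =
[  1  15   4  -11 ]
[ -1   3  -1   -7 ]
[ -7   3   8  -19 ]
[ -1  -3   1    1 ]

First compute AP:
[[-25, 105,  46, -161],
 [ 48, -72, -57, 186]]
Now row reduce the product.
R2 ← R2 + (48/25)·R1: [0, 648/5, 783/25, -3078/25]
2 nonzero rows, so rank(AP) = 2.

2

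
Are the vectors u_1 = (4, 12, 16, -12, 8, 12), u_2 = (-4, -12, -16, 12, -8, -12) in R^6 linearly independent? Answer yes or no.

no

Form the matrix with these vectors as rows and row reduce.
R2 ← R2 + R1: [0, 0, 0, 0, 0, 0]
1 nonzero row, so the 2 vectors span a space of dimension 1.
Since 1 < 2, the vectors are linearly dependent.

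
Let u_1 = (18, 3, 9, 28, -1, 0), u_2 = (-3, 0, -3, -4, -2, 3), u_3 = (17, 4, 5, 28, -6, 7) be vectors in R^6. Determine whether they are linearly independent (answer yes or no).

Form the matrix with these vectors as rows and row reduce.
R2 ← R2 + (1/6)·R1: [0, 1/2, -3/2, 2/3, -13/6, 3]
R3 ← R3 − (17/18)·R1: [0, 7/6, -7/2, 14/9, -91/18, 7]
R3 ← R3 − (7/3)·R2: [0, 0, 0, 0, 0, 0]
2 nonzero rows, so the 3 vectors span a space of dimension 2.
Since 2 < 3, the vectors are linearly dependent.

no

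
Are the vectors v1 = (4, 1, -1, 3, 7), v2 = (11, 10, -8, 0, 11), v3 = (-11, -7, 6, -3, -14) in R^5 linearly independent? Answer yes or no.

Form the matrix with these vectors as rows and row reduce.
R2 ← R2 − (11/4)·R1: [0, 29/4, -21/4, -33/4, -33/4]
R3 ← R3 + (11/4)·R1: [0, -17/4, 13/4, 21/4, 21/4]
R3 ← R3 + (17/29)·R2: [0, 0, 5/29, 12/29, 12/29]
3 nonzero rows, so the 3 vectors span a space of dimension 3.
Since 3 = 3, the vectors are linearly independent.

yes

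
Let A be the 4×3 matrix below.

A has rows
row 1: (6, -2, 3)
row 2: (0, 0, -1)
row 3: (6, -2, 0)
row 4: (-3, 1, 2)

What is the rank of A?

Row reduce to echelon form.
R3 ← R3 − R1: [0, 0, -3]
R4 ← R4 + (1/2)·R1: [0, 0, 7/2]
R3 ← R3 − (3)·R2: [0, 0, 0]
R4 ← R4 + (7/2)·R2: [0, 0, 0]
Echelon form has 2 nonzero rows, so rank(A) = 2.

2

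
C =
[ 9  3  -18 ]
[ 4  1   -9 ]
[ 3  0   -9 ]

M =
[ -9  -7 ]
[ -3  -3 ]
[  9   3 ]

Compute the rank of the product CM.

First compute CM:
[[-252, -126],
 [-120, -58],
 [-108, -48]]
Now row reduce the product.
R2 ← R2 − (10/21)·R1: [0, 2]
R3 ← R3 − (3/7)·R1: [0, 6]
R3 ← R3 − (3)·R2: [0, 0]
2 nonzero rows, so rank(CM) = 2.

2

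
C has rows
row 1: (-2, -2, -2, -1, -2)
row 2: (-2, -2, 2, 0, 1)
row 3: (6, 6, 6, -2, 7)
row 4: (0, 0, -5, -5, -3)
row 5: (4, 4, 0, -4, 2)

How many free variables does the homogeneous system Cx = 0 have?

2

Row reduce to echelon form.
R2 ← R2 − R1: [0, 0, 4, 1, 3]
R3 ← R3 + (3)·R1: [0, 0, 0, -5, 1]
R5 ← R5 + (2)·R1: [0, 0, -4, -6, -2]
R4 ← R4 + (5/4)·R2: [0, 0, 0, -15/4, 3/4]
R5 ← R5 + R2: [0, 0, 0, -5, 1]
R4 ← R4 − (3/4)·R3: [0, 0, 0, 0, 0]
R5 ← R5 − R3: [0, 0, 0, 0, 0]
3 nonzero rows, so rank(C) = 3.
C has 5 columns; by rank–nullity, nullity = 5 − 3 = 2.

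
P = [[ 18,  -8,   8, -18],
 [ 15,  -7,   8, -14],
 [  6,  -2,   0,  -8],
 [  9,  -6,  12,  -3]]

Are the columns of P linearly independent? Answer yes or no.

no

Row reduce P to echelon form.
R2 ← R2 − (5/6)·R1: [0, -1/3, 4/3, 1]
R3 ← R3 − (1/3)·R1: [0, 2/3, -8/3, -2]
R4 ← R4 − (1/2)·R1: [0, -2, 8, 6]
R3 ← R3 + (2)·R2: [0, 0, 0, 0]
R4 ← R4 − (6)·R2: [0, 0, 0, 0]
2 pivots among 4 columns.
Only 2 < 4 pivot columns, so the columns are linearly dependent.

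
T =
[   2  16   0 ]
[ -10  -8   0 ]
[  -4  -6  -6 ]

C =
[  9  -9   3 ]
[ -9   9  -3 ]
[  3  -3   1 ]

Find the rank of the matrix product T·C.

1

First compute TC:
[[-126, 126, -42],
 [-18,  18,  -6],
 [  0,   0,   0]]
Now row reduce the product.
R2 ← R2 − (1/7)·R1: [0, 0, 0]
1 nonzero row, so rank(TC) = 1.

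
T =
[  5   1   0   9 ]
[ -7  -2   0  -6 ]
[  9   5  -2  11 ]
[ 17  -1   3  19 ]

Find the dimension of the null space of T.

0

Row reduce to echelon form.
R2 ← R2 + (7/5)·R1: [0, -3/5, 0, 33/5]
R3 ← R3 − (9/5)·R1: [0, 16/5, -2, -26/5]
R4 ← R4 − (17/5)·R1: [0, -22/5, 3, -58/5]
R3 ← R3 + (16/3)·R2: [0, 0, -2, 30]
R4 ← R4 − (22/3)·R2: [0, 0, 3, -60]
R4 ← R4 + (3/2)·R3: [0, 0, 0, -15]
4 nonzero rows, so rank(T) = 4.
T has 4 columns; by rank–nullity, nullity = 4 − 4 = 0.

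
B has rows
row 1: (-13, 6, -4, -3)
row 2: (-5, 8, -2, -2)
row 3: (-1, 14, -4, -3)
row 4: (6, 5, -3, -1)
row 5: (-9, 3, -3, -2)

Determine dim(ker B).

1

Row reduce to echelon form.
R2 ← R2 − (5/13)·R1: [0, 74/13, -6/13, -11/13]
R3 ← R3 − (1/13)·R1: [0, 176/13, -48/13, -36/13]
R4 ← R4 + (6/13)·R1: [0, 101/13, -63/13, -31/13]
R5 ← R5 − (9/13)·R1: [0, -15/13, -3/13, 1/13]
R3 ← R3 − (88/37)·R2: [0, 0, -96/37, -28/37]
R4 ← R4 − (101/74)·R2: [0, 0, -156/37, -91/74]
R5 ← R5 + (15/74)·R2: [0, 0, -12/37, -7/74]
R4 ← R4 − (13/8)·R3: [0, 0, 0, 0]
R5 ← R5 − (1/8)·R3: [0, 0, 0, 0]
3 nonzero rows, so rank(B) = 3.
B has 4 columns; by rank–nullity, nullity = 4 − 3 = 1.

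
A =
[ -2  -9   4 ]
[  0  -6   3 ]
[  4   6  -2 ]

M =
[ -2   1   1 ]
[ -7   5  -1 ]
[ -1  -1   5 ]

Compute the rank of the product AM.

First compute AM:
[[ 63, -51,  27],
 [ 39, -33,  21],
 [-48,  36, -12]]
Now row reduce the product.
R2 ← R2 − (13/21)·R1: [0, -10/7, 30/7]
R3 ← R3 + (16/21)·R1: [0, -20/7, 60/7]
R3 ← R3 − (2)·R2: [0, 0, 0]
2 nonzero rows, so rank(AM) = 2.

2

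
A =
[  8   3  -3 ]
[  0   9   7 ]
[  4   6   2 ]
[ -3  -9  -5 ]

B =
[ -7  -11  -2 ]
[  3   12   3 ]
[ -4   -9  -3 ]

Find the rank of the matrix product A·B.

First compute AB:
[[-35, -25,   2],
 [ -1,  45,   6],
 [-18,  10,   4],
 [ 14, -30,  -6]]
Now row reduce the product.
R2 ← R2 − (1/35)·R1: [0, 320/7, 208/35]
R3 ← R3 − (18/35)·R1: [0, 160/7, 104/35]
R4 ← R4 + (2/5)·R1: [0, -40, -26/5]
R3 ← R3 − (1/2)·R2: [0, 0, 0]
R4 ← R4 + (7/8)·R2: [0, 0, 0]
2 nonzero rows, so rank(AB) = 2.

2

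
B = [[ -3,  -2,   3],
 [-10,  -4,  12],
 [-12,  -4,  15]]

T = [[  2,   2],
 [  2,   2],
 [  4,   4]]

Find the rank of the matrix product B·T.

1

First compute BT:
[[  2,   2],
 [ 20,  20],
 [ 28,  28]]
Now row reduce the product.
R2 ← R2 − (10)·R1: [0, 0]
R3 ← R3 − (14)·R1: [0, 0]
1 nonzero row, so rank(BT) = 1.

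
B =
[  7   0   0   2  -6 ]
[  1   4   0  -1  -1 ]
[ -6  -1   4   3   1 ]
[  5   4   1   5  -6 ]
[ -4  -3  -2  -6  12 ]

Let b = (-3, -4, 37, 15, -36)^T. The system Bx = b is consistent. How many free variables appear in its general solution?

Row reduce the augmented matrix [B | b].
R2 ← R2 − (1/7)·R1: [0, 4, 0, -9/7, -1/7, -25/7]
R3 ← R3 + (6/7)·R1: [0, -1, 4, 33/7, -29/7, 241/7]
R4 ← R4 − (5/7)·R1: [0, 4, 1, 25/7, -12/7, 120/7]
R5 ← R5 + (4/7)·R1: [0, -3, -2, -34/7, 60/7, -264/7]
R3 ← R3 + (1/4)·R2: [0, 0, 4, 123/28, -117/28, 939/28]
R4 ← R4 − R2: [0, 0, 1, 34/7, -11/7, 145/7]
R5 ← R5 + (3/4)·R2: [0, 0, -2, -163/28, 237/28, -1131/28]
R4 ← R4 − (1/4)·R3: [0, 0, 0, 421/112, -59/112, 1381/112]
R5 ← R5 + (1/2)·R3: [0, 0, 0, -29/8, 51/8, -189/8]
R5 ← R5 + (406/421)·R4: [0, 0, 0, 0, 2470/421, -4940/421]
The echelon form has 5 nonzero rows, and every pivot lies in the first 5 columns, so rank(B) = rank([B|b]) = 5.
The system is consistent.
Free variables = (unknowns) − (rank) = 5 − 5 = 0.

0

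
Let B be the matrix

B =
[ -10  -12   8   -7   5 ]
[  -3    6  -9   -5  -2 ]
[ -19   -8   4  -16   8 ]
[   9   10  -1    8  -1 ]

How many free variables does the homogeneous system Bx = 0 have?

2

Row reduce to echelon form.
R2 ← R2 − (3/10)·R1: [0, 48/5, -57/5, -29/10, -7/2]
R3 ← R3 − (19/10)·R1: [0, 74/5, -56/5, -27/10, -3/2]
R4 ← R4 + (9/10)·R1: [0, -4/5, 31/5, 17/10, 7/2]
R3 ← R3 − (37/24)·R2: [0, 0, 51/8, 85/48, 187/48]
R4 ← R4 + (1/12)·R2: [0, 0, 21/4, 35/24, 77/24]
R4 ← R4 − (14/17)·R3: [0, 0, 0, 0, 0]
3 nonzero rows, so rank(B) = 3.
B has 5 columns; by rank–nullity, nullity = 5 − 3 = 2.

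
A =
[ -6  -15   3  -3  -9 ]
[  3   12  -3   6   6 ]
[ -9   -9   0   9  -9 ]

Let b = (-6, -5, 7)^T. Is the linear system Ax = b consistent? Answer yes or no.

no

Row reduce the augmented matrix [A | b].
R2 ← R2 + (1/2)·R1: [0, 9/2, -3/2, 9/2, 3/2, -8]
R3 ← R3 − (3/2)·R1: [0, 27/2, -9/2, 27/2, 9/2, 16]
R3 ← R3 − (3)·R2: [0, 0, 0, 0, 0, 40]
The echelon form has 3 nonzero rows; the last pivot sits in the augmented column, so rank(A) = 2 but rank([A|b]) = 3.
Since the ranks differ, the system is inconsistent.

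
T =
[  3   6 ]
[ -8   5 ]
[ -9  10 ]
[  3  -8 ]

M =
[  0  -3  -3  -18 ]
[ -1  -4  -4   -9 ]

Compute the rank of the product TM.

2

First compute TM:
[[ -6, -33, -33, -108],
 [ -5,   4,   4,  99],
 [-10, -13, -13,  72],
 [  8,  23,  23,  18]]
Now row reduce the product.
R2 ← R2 − (5/6)·R1: [0, 63/2, 63/2, 189]
R3 ← R3 − (5/3)·R1: [0, 42, 42, 252]
R4 ← R4 + (4/3)·R1: [0, -21, -21, -126]
R3 ← R3 − (4/3)·R2: [0, 0, 0, 0]
R4 ← R4 + (2/3)·R2: [0, 0, 0, 0]
2 nonzero rows, so rank(TM) = 2.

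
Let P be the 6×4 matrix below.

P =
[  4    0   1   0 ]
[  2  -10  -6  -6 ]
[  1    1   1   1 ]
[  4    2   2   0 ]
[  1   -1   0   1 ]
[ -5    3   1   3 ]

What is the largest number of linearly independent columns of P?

Row reduce to echelon form.
R2 ← R2 − (1/2)·R1: [0, -10, -13/2, -6]
R3 ← R3 − (1/4)·R1: [0, 1, 3/4, 1]
R4 ← R4 − R1: [0, 2, 1, 0]
R5 ← R5 − (1/4)·R1: [0, -1, -1/4, 1]
R6 ← R6 + (5/4)·R1: [0, 3, 9/4, 3]
R3 ← R3 + (1/10)·R2: [0, 0, 1/10, 2/5]
R4 ← R4 + (1/5)·R2: [0, 0, -3/10, -6/5]
R5 ← R5 − (1/10)·R2: [0, 0, 2/5, 8/5]
R6 ← R6 + (3/10)·R2: [0, 0, 3/10, 6/5]
R4 ← R4 + (3)·R3: [0, 0, 0, 0]
R5 ← R5 − (4)·R3: [0, 0, 0, 0]
R6 ← R6 − (3)·R3: [0, 0, 0, 0]
Echelon form has 3 nonzero rows, so rank(P) = 3.
The rank gives the maximum number of linearly independent columns: 3.

3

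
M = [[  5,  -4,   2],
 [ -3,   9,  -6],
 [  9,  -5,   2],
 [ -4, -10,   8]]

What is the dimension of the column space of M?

2

Row reduce to echelon form.
R2 ← R2 + (3/5)·R1: [0, 33/5, -24/5]
R3 ← R3 − (9/5)·R1: [0, 11/5, -8/5]
R4 ← R4 + (4/5)·R1: [0, -66/5, 48/5]
R3 ← R3 − (1/3)·R2: [0, 0, 0]
R4 ← R4 + (2)·R2: [0, 0, 0]
Echelon form has 2 nonzero rows, so rank(M) = 2.
The column space has dimension equal to the rank: 2.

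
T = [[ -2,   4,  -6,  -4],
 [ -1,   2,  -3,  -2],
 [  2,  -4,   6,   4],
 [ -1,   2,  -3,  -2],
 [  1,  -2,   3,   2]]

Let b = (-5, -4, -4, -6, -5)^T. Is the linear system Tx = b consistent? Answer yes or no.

Row reduce the augmented matrix [T | b].
R2 ← R2 − (1/2)·R1: [0, 0, 0, 0, -3/2]
R3 ← R3 + R1: [0, 0, 0, 0, -9]
R4 ← R4 − (1/2)·R1: [0, 0, 0, 0, -7/2]
R5 ← R5 + (1/2)·R1: [0, 0, 0, 0, -15/2]
R3 ← R3 − (6)·R2: [0, 0, 0, 0, 0]
R4 ← R4 − (7/3)·R2: [0, 0, 0, 0, 0]
R5 ← R5 − (5)·R2: [0, 0, 0, 0, 0]
The echelon form has 2 nonzero rows; the last pivot sits in the augmented column, so rank(T) = 1 but rank([T|b]) = 2.
Since the ranks differ, the system is inconsistent.

no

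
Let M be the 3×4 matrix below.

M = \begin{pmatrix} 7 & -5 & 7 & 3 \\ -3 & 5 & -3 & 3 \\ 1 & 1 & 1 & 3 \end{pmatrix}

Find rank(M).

Row reduce to echelon form.
R2 ← R2 + (3/7)·R1: [0, 20/7, 0, 30/7]
R3 ← R3 − (1/7)·R1: [0, 12/7, 0, 18/7]
R3 ← R3 − (3/5)·R2: [0, 0, 0, 0]
Echelon form has 2 nonzero rows, so rank(M) = 2.

2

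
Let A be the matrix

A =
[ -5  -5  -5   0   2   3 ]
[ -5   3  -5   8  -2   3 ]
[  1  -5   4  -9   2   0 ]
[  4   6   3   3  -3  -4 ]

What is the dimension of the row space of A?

Row reduce to echelon form.
R2 ← R2 − R1: [0, 8, 0, 8, -4, 0]
R3 ← R3 + (1/5)·R1: [0, -6, 3, -9, 12/5, 3/5]
R4 ← R4 + (4/5)·R1: [0, 2, -1, 3, -7/5, -8/5]
R3 ← R3 + (3/4)·R2: [0, 0, 3, -3, -3/5, 3/5]
R4 ← R4 − (1/4)·R2: [0, 0, -1, 1, -2/5, -8/5]
R4 ← R4 + (1/3)·R3: [0, 0, 0, 0, -3/5, -7/5]
Echelon form has 4 nonzero rows, so rank(A) = 4.
The row space has dimension equal to the rank: 4.

4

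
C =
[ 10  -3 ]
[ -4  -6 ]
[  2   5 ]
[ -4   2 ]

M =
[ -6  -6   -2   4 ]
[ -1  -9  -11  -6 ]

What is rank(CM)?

2

First compute CM:
[[-57, -33,  13,  58],
 [ 30,  78,  74,  20],
 [-17, -57, -59, -22],
 [ 22,   6, -14, -28]]
Now row reduce the product.
R2 ← R2 + (10/19)·R1: [0, 1152/19, 1536/19, 960/19]
R3 ← R3 − (17/57)·R1: [0, -896/19, -3584/57, -2240/57]
R4 ← R4 + (22/57)·R1: [0, -128/19, -512/57, -320/57]
R3 ← R3 + (7/9)·R2: [0, 0, 0, 0]
R4 ← R4 + (1/9)·R2: [0, 0, 0, 0]
2 nonzero rows, so rank(CM) = 2.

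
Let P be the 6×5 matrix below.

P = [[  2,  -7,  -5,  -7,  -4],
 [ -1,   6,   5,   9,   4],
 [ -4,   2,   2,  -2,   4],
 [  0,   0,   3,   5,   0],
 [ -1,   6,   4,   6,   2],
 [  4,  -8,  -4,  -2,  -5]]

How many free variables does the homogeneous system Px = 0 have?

Row reduce to echelon form.
R2 ← R2 + (1/2)·R1: [0, 5/2, 5/2, 11/2, 2]
R3 ← R3 + (2)·R1: [0, -12, -8, -16, -4]
R5 ← R5 + (1/2)·R1: [0, 5/2, 3/2, 5/2, 0]
R6 ← R6 − (2)·R1: [0, 6, 6, 12, 3]
R3 ← R3 + (24/5)·R2: [0, 0, 4, 52/5, 28/5]
R5 ← R5 − R2: [0, 0, -1, -3, -2]
R6 ← R6 − (12/5)·R2: [0, 0, 0, -6/5, -9/5]
R4 ← R4 − (3/4)·R3: [0, 0, 0, -14/5, -21/5]
R5 ← R5 + (1/4)·R3: [0, 0, 0, -2/5, -3/5]
R5 ← R5 − (1/7)·R4: [0, 0, 0, 0, 0]
R6 ← R6 − (3/7)·R4: [0, 0, 0, 0, 0]
4 nonzero rows, so rank(P) = 4.
P has 5 columns; by rank–nullity, nullity = 5 − 4 = 1.

1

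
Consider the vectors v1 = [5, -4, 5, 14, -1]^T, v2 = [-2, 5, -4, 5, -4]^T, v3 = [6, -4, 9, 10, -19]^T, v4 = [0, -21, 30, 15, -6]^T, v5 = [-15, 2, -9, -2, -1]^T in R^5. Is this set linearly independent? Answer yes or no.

Form the matrix with these vectors as rows and row reduce.
R2 ← R2 + (2/5)·R1: [0, 17/5, -2, 53/5, -22/5]
R3 ← R3 − (6/5)·R1: [0, 4/5, 3, -34/5, -89/5]
R5 ← R5 + (3)·R1: [0, -10, 6, 40, -4]
R3 ← R3 − (4/17)·R2: [0, 0, 59/17, -158/17, -285/17]
R4 ← R4 + (105/17)·R2: [0, 0, 300/17, 1368/17, -564/17]
R5 ← R5 + (50/17)·R2: [0, 0, 2/17, 1210/17, -288/17]
R4 ← R4 − (300/59)·R3: [0, 0, 0, 7536/59, 3072/59]
R5 ← R5 − (2/59)·R3: [0, 0, 0, 4218/59, -966/59]
R5 ← R5 − (703/1256)·R4: [0, 0, 0, 0, -7146/157]
5 nonzero rows, so the 5 vectors span a space of dimension 5.
Since 5 = 5, the vectors are linearly independent.

yes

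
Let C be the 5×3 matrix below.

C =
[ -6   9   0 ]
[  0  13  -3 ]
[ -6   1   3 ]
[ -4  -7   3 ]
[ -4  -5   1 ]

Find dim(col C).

3

Row reduce to echelon form.
R3 ← R3 − R1: [0, -8, 3]
R4 ← R4 − (2/3)·R1: [0, -13, 3]
R5 ← R5 − (2/3)·R1: [0, -11, 1]
R3 ← R3 + (8/13)·R2: [0, 0, 15/13]
R4 ← R4 + R2: [0, 0, 0]
R5 ← R5 + (11/13)·R2: [0, 0, -20/13]
R5 ← R5 + (4/3)·R3: [0, 0, 0]
Echelon form has 3 nonzero rows, so rank(C) = 3.
The column space has dimension equal to the rank: 3.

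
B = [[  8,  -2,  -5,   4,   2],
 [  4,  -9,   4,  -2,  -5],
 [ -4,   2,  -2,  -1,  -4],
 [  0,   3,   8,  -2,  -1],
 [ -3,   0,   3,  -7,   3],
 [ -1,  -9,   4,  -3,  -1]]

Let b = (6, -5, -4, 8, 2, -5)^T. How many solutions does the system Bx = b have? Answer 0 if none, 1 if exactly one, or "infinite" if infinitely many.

0

Row reduce the augmented matrix [B | b].
R2 ← R2 − (1/2)·R1: [0, -8, 13/2, -4, -6, -8]
R3 ← R3 + (1/2)·R1: [0, 1, -9/2, 1, -3, -1]
R5 ← R5 + (3/8)·R1: [0, -3/4, 9/8, -11/2, 15/4, 17/4]
R6 ← R6 + (1/8)·R1: [0, -37/4, 27/8, -5/2, -3/4, -17/4]
R3 ← R3 + (1/8)·R2: [0, 0, -59/16, 1/2, -15/4, -2]
R4 ← R4 + (3/8)·R2: [0, 0, 167/16, -7/2, -13/4, 5]
R5 ← R5 − (3/32)·R2: [0, 0, 33/64, -41/8, 69/16, 5]
R6 ← R6 − (37/32)·R2: [0, 0, -265/64, 17/8, 99/16, 5]
R4 ← R4 + (167/59)·R3: [0, 0, 0, -123/59, -818/59, -39/59]
R5 ← R5 + (33/236)·R3: [0, 0, 0, -1193/236, 447/118, 557/118]
R6 ← R6 − (265/236)·R3: [0, 0, 0, 369/236, 1227/118, 855/118]
R5 ← R5 − (1193/492)·R4: [0, 0, 0, 0, 4601/123, 1037/164]
R6 ← R6 + (3/4)·R4: [0, 0, 0, 0, 0, 27/4]
The echelon form has 6 nonzero rows; the last pivot sits in the augmented column, so rank(B) = 5 but rank([B|b]) = 6.
Since the ranks differ, the system is inconsistent.
It has no solutions.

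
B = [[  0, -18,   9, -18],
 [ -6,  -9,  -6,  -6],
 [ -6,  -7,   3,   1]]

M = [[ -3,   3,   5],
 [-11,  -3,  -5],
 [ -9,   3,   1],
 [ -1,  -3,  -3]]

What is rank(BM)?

3

First compute BM:
[[135, 135, 153],
 [177,   9,  27],
 [ 67,   9,   5]]
Now row reduce the product.
R2 ← R2 − (59/45)·R1: [0, -168, -868/5]
R3 ← R3 − (67/135)·R1: [0, -58, -1064/15]
R3 ← R3 − (29/84)·R2: [0, 0, -11]
3 nonzero rows, so rank(BM) = 3.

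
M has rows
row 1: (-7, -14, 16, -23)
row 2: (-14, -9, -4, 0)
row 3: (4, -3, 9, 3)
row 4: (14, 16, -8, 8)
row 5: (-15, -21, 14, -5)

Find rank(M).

Row reduce to echelon form.
R2 ← R2 − (2)·R1: [0, 19, -36, 46]
R3 ← R3 + (4/7)·R1: [0, -11, 127/7, -71/7]
R4 ← R4 + (2)·R1: [0, -12, 24, -38]
R5 ← R5 − (15/7)·R1: [0, 9, -142/7, 310/7]
R3 ← R3 + (11/19)·R2: [0, 0, -359/133, 2193/133]
R4 ← R4 + (12/19)·R2: [0, 0, 24/19, -170/19]
R5 ← R5 − (9/19)·R2: [0, 0, -430/133, 2992/133]
R4 ← R4 + (168/359)·R3: [0, 0, 0, -442/359]
R5 ← R5 − (430/359)·R3: [0, 0, 0, 986/359]
R5 ← R5 + (29/13)·R4: [0, 0, 0, 0]
Echelon form has 4 nonzero rows, so rank(M) = 4.

4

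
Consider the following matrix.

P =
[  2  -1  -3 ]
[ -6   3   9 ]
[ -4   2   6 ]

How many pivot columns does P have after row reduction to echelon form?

1

Row reduce to echelon form.
R2 ← R2 + (3)·R1: [0, 0, 0]
R3 ← R3 + (2)·R1: [0, 0, 0]
Echelon form has 1 nonzero row, so rank(P) = 1.
Each nonzero row contributes one pivot column: 1 pivot columns.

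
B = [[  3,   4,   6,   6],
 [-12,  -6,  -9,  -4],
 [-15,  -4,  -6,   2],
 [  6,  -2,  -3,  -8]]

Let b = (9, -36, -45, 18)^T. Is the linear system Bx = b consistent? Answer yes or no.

Row reduce the augmented matrix [B | b].
R2 ← R2 + (4)·R1: [0, 10, 15, 20, 0]
R3 ← R3 + (5)·R1: [0, 16, 24, 32, 0]
R4 ← R4 − (2)·R1: [0, -10, -15, -20, 0]
R3 ← R3 − (8/5)·R2: [0, 0, 0, 0, 0]
R4 ← R4 + R2: [0, 0, 0, 0, 0]
The echelon form has 2 nonzero rows, and every pivot lies in the first 4 columns, so rank(B) = rank([B|b]) = 2.
The system is consistent.

yes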